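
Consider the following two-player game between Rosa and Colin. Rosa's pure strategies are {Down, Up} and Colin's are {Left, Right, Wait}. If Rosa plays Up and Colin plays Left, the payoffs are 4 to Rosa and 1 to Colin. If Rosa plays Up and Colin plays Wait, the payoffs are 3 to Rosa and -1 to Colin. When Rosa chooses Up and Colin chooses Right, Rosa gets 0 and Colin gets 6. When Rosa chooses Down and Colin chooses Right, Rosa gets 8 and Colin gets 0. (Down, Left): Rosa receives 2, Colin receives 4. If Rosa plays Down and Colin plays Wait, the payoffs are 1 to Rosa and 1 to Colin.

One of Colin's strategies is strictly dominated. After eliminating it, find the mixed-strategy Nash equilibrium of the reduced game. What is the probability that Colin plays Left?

q = 4/5

Colin's strategy Wait is strictly dominated by Left: 4 > 1 and 1 > -1. Eliminate Wait.
Set Rosa's expected payoff from Down equal to that from Up:
  Rosa's payoff from Down: q·2 + (1−q)·8 = -6q + 8
  Rosa's payoff from Up: q·4 + (1−q)·0 = 4q
  -6q + 8 = 4q  ⇒  -10q = -8  ⇒  q = 4/5.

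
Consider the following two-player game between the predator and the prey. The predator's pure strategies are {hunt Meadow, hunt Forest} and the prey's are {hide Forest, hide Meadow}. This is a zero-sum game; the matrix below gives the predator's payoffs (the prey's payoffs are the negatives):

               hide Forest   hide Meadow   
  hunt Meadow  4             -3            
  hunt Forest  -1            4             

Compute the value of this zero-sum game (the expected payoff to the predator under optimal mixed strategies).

For the predator to be willing to mix, the predator must be indifferent between hunt Meadow and hunt Forest, which pins down the prey's mix.
  the predator's expected payoff from hunt Meadow: q·4 + (1−q)·(-3) = 7q - 3
  the predator's expected payoff from hunt Forest: q·(-1) + (1−q)·4 = -5q + 4
  7q - 3 = -5q + 4  ⇒  12q = 7  ⇒  q = 7/12.
The value is the predator's expected payoff against this mix (using hunt Meadow): (7/12)·4 + (5/12)·(-3) = 13/12.

v = 13/12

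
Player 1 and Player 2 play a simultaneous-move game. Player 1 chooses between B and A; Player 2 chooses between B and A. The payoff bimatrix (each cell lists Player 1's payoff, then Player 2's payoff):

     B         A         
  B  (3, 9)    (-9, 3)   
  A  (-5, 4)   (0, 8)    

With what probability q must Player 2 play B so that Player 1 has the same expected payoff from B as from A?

q = 9/17

Player 2's mix must leave Player 1 indifferent between B and A.
  Player 1's payoff to B: q·3 + (1−q)·(-9) = 12q - 9
  Player 1's payoff to A: q·(-5) + (1−q)·0 = -5q
  12q - 9 = -5q  ⇒  17q = 9  ⇒  q = 9/17.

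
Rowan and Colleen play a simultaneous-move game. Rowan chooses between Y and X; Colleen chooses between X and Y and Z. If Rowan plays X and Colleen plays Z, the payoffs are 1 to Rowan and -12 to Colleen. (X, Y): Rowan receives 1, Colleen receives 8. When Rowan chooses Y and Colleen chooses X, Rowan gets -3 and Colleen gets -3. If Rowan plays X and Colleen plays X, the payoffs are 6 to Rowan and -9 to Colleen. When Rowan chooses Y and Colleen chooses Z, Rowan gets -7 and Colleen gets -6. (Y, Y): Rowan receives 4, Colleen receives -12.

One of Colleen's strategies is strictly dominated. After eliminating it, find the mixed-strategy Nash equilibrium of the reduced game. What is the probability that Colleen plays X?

Colleen's strategy Z is strictly dominated by X: -3 > -6 and -9 > -12. Eliminate Z.
Colleen's mix must leave Rowan indifferent between Y and X.
  Rowan's expected payoff from Y: q·(-3) + (1−q)·4 = -7q + 4
  Rowan's expected payoff from X: q·6 + (1−q)·1 = 5q + 1
  -7q + 4 = 5q + 1  ⇒  -12q = -3  ⇒  q = 1/4.

q = 1/4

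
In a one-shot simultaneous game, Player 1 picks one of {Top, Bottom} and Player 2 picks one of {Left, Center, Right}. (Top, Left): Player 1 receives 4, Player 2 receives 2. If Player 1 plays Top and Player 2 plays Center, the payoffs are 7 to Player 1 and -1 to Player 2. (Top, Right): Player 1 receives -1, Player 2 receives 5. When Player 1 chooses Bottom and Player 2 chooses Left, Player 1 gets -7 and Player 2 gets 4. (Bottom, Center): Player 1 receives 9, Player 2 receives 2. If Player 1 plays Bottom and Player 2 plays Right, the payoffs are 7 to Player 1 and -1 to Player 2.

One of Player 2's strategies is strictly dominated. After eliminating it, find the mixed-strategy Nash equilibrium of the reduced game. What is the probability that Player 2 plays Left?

q = 8/19

Player 2's strategy Center is strictly dominated by Left: 2 > -1 and 4 > 2. Eliminate Center.
Player 2's mix must leave Player 1 indifferent between Top and Bottom.
  Player 1's payoff from Top: q·4 + (1−q)·(-1) = 5q - 1
  Player 1's payoff from Bottom: q·(-7) + (1−q)·7 = -14q + 7
  5q - 1 = -14q + 7  ⇒  19q = 8  ⇒  q = 8/19.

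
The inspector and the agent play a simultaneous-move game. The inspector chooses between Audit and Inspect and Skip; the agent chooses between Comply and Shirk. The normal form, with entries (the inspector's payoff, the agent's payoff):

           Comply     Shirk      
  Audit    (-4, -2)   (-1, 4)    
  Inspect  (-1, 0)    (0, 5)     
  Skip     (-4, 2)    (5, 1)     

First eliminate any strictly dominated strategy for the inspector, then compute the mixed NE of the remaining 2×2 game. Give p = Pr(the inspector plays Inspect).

p = 1/6

The inspector's strategy Audit is strictly dominated by Inspect: -1 > -4 and 0 > -1. Eliminate Audit.
In a mixed equilibrium the agent is indifferent between Comply and Shirk; this condition fixes p.
  the agent's payoff from Comply: p·0 + (1−p)·2 = -2p + 2
  the agent's payoff from Shirk: p·5 + (1−p)·1 = 4p + 1
  -2p + 2 = 4p + 1  ⇒  -6p = -1  ⇒  p = 1/6.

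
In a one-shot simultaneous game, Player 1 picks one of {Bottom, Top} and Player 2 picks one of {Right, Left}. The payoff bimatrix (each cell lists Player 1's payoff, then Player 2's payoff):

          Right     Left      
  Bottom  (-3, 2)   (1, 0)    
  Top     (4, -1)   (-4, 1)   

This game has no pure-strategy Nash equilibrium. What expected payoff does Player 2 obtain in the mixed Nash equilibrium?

Player 2's indifference between Right and Left determines Player 1's mixing probability p:
  Player 2's payoff to Right: p·2 + (1−p)·(-1) = 3p - 1
  Player 2's payoff to Left: p·0 + (1−p)·1 = -p + 1
  3p - 1 = -p + 1  ⇒  4p = 2  ⇒  p = 1/2.
At equilibrium Player 2 is indifferent across columns, so Player 2's payoff equals the payoff from Right: (1/2)·2 + (1/2)·(-1) = 1/2.

1/2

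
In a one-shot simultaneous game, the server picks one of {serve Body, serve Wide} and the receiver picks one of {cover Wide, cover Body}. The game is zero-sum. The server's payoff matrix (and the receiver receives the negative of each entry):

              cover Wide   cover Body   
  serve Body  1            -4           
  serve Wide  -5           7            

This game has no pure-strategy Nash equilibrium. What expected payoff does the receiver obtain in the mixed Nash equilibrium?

Set the receiver's expected payoff from cover Wide equal to that from cover Body:
  the receiver's payoff from cover Wide: p·(-1) + (1−p)·5 = -6p + 5
  the receiver's payoff from cover Body: p·4 + (1−p)·(-7) = 11p - 7
  -6p + 5 = 11p - 7  ⇒  -17p = -12  ⇒  p = 12/17.
At equilibrium the receiver is indifferent across columns, so the receiver's payoff equals the payoff from cover Wide: (12/17)·(-1) + (5/17)·5 = 13/17.

13/17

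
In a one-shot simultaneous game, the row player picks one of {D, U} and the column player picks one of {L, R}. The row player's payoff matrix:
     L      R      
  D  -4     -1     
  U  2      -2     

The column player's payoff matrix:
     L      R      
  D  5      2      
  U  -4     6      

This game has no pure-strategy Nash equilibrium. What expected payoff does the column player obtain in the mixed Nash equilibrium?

38/13

The column player's indifference between L and R determines the row player's mixing probability p:
  the column player's payoff from L: p·5 + (1−p)·(-4) = 9p - 4
  the column player's payoff from R: p·2 + (1−p)·6 = -4p + 6
  9p - 4 = -4p + 6  ⇒  13p = 10  ⇒  p = 10/13.
At equilibrium the column player is indifferent across columns, so the column player's payoff equals the payoff from L: (10/13)·5 + (3/13)·(-4) = 38/13.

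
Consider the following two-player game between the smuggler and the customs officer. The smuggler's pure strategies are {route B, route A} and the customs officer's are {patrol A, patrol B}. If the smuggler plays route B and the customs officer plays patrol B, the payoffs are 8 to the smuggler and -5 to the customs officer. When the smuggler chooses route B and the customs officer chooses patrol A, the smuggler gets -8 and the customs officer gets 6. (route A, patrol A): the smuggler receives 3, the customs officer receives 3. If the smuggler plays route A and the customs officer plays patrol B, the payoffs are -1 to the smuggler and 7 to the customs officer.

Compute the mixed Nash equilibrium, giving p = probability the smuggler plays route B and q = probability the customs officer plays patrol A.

The customs officer's indifference between patrol A and patrol B determines the smuggler's mixing probability p:
  the customs officer's expected payoff from patrol A: p·6 + (1−p)·3 = 3p + 3
  the customs officer's expected payoff from patrol B: p·(-5) + (1−p)·7 = -12p + 7
  3p + 3 = -12p + 7  ⇒  15p = 4  ⇒  p = 4/15.
The customs officer's mix must leave the smuggler indifferent between route B and route A.
  the smuggler's payoff to route B: q·(-8) + (1−q)·8 = -16q + 8
  the smuggler's payoff to route A: q·3 + (1−q)·(-1) = 4q - 1
  -16q + 8 = 4q - 1  ⇒  -20q = -9  ⇒  q = 9/20.

p = 4/15, q = 9/20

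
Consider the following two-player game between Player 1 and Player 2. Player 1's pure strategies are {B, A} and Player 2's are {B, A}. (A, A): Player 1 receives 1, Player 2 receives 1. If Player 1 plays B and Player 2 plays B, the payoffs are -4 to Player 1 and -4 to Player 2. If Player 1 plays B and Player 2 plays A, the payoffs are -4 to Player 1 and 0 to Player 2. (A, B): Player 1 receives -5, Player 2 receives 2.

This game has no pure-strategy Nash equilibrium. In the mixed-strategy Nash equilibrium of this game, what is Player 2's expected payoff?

4/5

In a mixed equilibrium Player 2 is indifferent between B and A; this condition fixes p.
  Player 2's payoff from B: p·(-4) + (1−p)·2 = -6p + 2
  Player 2's payoff from A: p·0 + (1−p)·1 = -p + 1
  -6p + 2 = -p + 1  ⇒  -5p = -1  ⇒  p = 1/5.
At equilibrium Player 2 is indifferent across columns, so Player 2's payoff equals the payoff from B: (1/5)·(-4) + (4/5)·2 = 4/5.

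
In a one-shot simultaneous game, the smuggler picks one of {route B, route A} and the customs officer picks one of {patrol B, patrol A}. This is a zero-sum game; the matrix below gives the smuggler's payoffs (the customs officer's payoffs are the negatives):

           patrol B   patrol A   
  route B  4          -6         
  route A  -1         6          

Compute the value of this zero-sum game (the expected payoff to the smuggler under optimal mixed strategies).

v = 18/17

In a mixed equilibrium the smuggler is indifferent between route B and route A; this condition fixes q.
  the smuggler's payoff from route B: q·4 + (1−q)·(-6) = 10q - 6
  the smuggler's payoff from route A: q·(-1) + (1−q)·6 = -7q + 6
  10q - 6 = -7q + 6  ⇒  17q = 12  ⇒  q = 12/17.
The value is the smuggler's expected payoff against this mix (using route B): (12/17)·4 + (5/17)·(-6) = 18/17.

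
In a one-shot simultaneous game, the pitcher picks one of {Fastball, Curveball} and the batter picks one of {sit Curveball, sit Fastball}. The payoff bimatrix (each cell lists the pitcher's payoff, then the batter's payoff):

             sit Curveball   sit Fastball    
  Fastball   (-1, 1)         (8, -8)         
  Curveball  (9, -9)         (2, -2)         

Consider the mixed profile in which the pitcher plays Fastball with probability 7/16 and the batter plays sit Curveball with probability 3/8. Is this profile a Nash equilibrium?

Yes

Check the batter's indifference given the pitcher's mix p = 7/16:
  payoff from sit Curveball = -37/8; payoff from sit Fastball = -37/8 — equal.
Check the pitcher's indifference given the batter's mix q = 3/8:
  payoff from Fastball = 37/8; payoff from Curveball = 37/8 — equal.
Both players are indifferent, so neither can profitably deviate.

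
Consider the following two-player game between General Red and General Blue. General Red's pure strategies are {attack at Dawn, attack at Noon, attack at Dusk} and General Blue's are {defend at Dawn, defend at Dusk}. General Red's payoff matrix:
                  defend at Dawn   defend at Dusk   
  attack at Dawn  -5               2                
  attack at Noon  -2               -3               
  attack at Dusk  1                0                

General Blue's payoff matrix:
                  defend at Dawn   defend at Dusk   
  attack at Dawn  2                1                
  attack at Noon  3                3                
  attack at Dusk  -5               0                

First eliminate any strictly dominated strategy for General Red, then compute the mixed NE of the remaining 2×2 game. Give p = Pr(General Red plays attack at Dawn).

General Red's strategy attack at Noon is strictly dominated by attack at Dusk: 1 > -2 and 0 > -3. Eliminate attack at Noon.
In a mixed equilibrium General Blue is indifferent between defend at Dawn and defend at Dusk; this condition fixes p.
  General Blue's expected payoff from defend at Dawn: p·2 + (1−p)·(-5) = 7p - 5
  General Blue's expected payoff from defend at Dusk: p·1 + (1−p)·0 = p
  7p - 5 = p  ⇒  6p = 5  ⇒  p = 5/6.

p = 5/6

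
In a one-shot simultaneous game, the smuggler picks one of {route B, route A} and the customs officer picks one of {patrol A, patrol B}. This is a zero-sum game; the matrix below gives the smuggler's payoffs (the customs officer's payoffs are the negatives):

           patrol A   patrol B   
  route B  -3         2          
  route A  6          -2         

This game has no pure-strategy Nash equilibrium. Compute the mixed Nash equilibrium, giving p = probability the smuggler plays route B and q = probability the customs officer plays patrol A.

The smuggler's mix must leave the customs officer indifferent between patrol A and patrol B.
  the customs officer's expected payoff from patrol A: p·3 + (1−p)·(-6) = 9p - 6
  the customs officer's expected payoff from patrol B: p·(-2) + (1−p)·2 = -4p + 2
  9p - 6 = -4p + 2  ⇒  13p = 8  ⇒  p = 8/13.
For the smuggler to be willing to mix, the smuggler must be indifferent between route B and route A, which pins down the customs officer's mix.
  the smuggler's payoff to route B: q·(-3) + (1−q)·2 = -5q + 2
  the smuggler's payoff to route A: q·6 + (1−q)·(-2) = 8q - 2
  -5q + 2 = 8q - 2  ⇒  -13q = -4  ⇒  q = 4/13.

p = 8/13, q = 4/13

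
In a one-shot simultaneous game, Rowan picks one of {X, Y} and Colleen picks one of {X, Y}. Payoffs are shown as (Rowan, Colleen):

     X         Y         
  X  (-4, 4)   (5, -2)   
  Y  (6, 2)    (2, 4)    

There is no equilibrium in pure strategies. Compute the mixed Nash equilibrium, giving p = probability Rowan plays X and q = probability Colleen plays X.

p = 1/4, q = 3/13

Rowan's mix must leave Colleen indifferent between X and Y.
  Colleen's expected payoff from X: p·4 + (1−p)·2 = 2p + 2
  Colleen's expected payoff from Y: p·(-2) + (1−p)·4 = -6p + 4
  2p + 2 = -6p + 4  ⇒  8p = 2  ⇒  p = 1/4.
In a mixed equilibrium Rowan is indifferent between X and Y; this condition fixes q.
  Rowan's payoff from X: q·(-4) + (1−q)·5 = -9q + 5
  Rowan's payoff from Y: q·6 + (1−q)·2 = 4q + 2
  -9q + 5 = 4q + 2  ⇒  -13q = -3  ⇒  q = 3/13.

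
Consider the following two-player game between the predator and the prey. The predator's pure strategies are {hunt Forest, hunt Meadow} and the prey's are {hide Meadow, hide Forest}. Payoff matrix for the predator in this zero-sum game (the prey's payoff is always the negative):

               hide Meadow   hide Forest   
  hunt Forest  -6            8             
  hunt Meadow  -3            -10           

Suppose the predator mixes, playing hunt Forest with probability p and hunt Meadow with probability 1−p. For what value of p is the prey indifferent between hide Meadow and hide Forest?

The predator's mix must leave the prey indifferent between hide Meadow and hide Forest.
  the prey's payoff to hide Meadow: p·6 + (1−p)·3 = 3p + 3
  the prey's payoff to hide Forest: p·(-8) + (1−p)·10 = -18p + 10
  3p + 3 = -18p + 10  ⇒  21p = 7  ⇒  p = 1/3.

p = 1/3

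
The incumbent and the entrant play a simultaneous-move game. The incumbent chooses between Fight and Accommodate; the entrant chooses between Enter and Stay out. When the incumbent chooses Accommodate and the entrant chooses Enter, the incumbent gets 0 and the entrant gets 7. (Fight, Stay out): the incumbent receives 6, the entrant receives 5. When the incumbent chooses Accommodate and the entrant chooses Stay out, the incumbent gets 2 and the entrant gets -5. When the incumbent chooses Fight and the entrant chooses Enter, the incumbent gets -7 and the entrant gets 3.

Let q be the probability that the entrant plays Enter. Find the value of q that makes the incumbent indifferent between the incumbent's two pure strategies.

For the incumbent to be willing to mix, the incumbent must be indifferent between Fight and Accommodate, which pins down the entrant's mix.
  the incumbent's expected payoff from Fight: q·(-7) + (1−q)·6 = -13q + 6
  the incumbent's expected payoff from Accommodate: q·0 + (1−q)·2 = -2q + 2
  -13q + 6 = -2q + 2  ⇒  -11q = -4  ⇒  q = 4/11.

q = 4/11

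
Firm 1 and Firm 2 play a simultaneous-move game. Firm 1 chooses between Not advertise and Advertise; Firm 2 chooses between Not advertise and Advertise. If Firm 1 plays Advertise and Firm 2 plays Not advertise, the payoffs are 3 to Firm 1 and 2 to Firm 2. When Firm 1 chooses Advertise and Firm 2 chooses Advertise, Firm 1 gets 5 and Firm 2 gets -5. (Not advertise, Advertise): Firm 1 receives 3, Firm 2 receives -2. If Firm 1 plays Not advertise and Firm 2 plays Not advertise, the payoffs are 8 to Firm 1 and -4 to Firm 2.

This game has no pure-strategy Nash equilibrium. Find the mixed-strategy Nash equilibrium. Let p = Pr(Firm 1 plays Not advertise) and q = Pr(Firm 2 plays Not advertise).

Firm 1's mix must leave Firm 2 indifferent between Not advertise and Advertise.
  Firm 2's expected payoff from Not advertise: p·(-4) + (1−p)·2 = -6p + 2
  Firm 2's expected payoff from Advertise: p·(-2) + (1−p)·(-5) = 3p - 5
  -6p + 2 = 3p - 5  ⇒  -9p = -7  ⇒  p = 7/9.
For Firm 1 to be willing to mix, Firm 1 must be indifferent between Not advertise and Advertise, which pins down Firm 2's mix.
  Firm 1's payoff from Not advertise: q·8 + (1−q)·3 = 5q + 3
  Firm 1's payoff from Advertise: q·3 + (1−q)·5 = -2q + 5
  5q + 3 = -2q + 5  ⇒  7q = 2  ⇒  q = 2/7.

p = 7/9, q = 2/7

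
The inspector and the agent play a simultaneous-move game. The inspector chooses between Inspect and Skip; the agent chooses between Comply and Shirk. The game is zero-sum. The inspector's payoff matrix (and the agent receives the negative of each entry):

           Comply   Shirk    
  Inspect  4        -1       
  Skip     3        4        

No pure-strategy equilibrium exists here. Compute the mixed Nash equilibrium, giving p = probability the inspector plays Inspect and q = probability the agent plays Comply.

p = 1/6, q = 5/6

The agent's indifference between Comply and Shirk determines the inspector's mixing probability p:
  the agent's payoff from Comply: p·(-4) + (1−p)·(-3) = -p - 3
  the agent's payoff from Shirk: p·1 + (1−p)·(-4) = 5p - 4
  -p - 3 = 5p - 4  ⇒  -6p = -1  ⇒  p = 1/6.
For the inspector to be willing to mix, the inspector must be indifferent between Inspect and Skip, which pins down the agent's mix.
  the inspector's expected payoff from Inspect: q·4 + (1−q)·(-1) = 5q - 1
  the inspector's expected payoff from Skip: q·3 + (1−q)·4 = -q + 4
  5q - 1 = -q + 4  ⇒  6q = 5  ⇒  q = 5/6.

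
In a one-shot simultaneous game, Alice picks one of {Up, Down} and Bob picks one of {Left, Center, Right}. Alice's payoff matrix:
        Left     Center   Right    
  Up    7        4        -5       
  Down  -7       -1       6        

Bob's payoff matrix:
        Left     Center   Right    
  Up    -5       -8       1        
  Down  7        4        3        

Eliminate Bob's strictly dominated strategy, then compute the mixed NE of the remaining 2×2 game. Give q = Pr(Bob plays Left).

Bob's strategy Center is strictly dominated by Left: -5 > -8 and 7 > 4. Eliminate Center.
Set Alice's expected payoff from Up equal to that from Down:
  Alice's payoff from Up: q·7 + (1−q)·(-5) = 12q - 5
  Alice's payoff from Down: q·(-7) + (1−q)·6 = -13q + 6
  12q - 5 = -13q + 6  ⇒  25q = 11  ⇒  q = 11/25.

q = 11/25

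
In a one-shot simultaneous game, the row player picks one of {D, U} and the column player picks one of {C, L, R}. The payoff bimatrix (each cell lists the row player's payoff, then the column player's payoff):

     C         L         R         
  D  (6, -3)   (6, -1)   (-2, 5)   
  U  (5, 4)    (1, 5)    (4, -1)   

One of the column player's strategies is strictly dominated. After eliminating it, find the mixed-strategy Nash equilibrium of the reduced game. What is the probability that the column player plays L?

q = 6/11

The column player's strategy C is strictly dominated by L: -1 > -3 and 5 > 4. Eliminate C.
In a mixed equilibrium the row player is indifferent between D and U; this condition fixes q.
  the row player's expected payoff from D: q·6 + (1−q)·(-2) = 8q - 2
  the row player's expected payoff from U: q·1 + (1−q)·4 = -3q + 4
  8q - 2 = -3q + 4  ⇒  11q = 6  ⇒  q = 6/11.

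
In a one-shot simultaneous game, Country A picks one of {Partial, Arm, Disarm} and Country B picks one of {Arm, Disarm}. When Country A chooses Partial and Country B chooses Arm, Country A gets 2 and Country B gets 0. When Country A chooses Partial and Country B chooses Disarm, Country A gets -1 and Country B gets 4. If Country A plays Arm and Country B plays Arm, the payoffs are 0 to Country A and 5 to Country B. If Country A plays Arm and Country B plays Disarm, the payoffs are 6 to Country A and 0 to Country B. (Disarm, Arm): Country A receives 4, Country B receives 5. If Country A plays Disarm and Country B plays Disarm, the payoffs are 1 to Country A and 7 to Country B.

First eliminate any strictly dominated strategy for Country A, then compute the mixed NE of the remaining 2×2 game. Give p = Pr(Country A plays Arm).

p = 2/7

Country A's strategy Partial is strictly dominated by Disarm: 4 > 2 and 1 > -1. Eliminate Partial.
Country B's indifference between Arm and Disarm determines Country A's mixing probability p:
  Country B's payoff from Arm: p·5 + (1−p)·5 = 5
  Country B's payoff from Disarm: p·0 + (1−p)·7 = -7p + 7
  5 = -7p + 7  ⇒  7p = 2  ⇒  p = 2/7.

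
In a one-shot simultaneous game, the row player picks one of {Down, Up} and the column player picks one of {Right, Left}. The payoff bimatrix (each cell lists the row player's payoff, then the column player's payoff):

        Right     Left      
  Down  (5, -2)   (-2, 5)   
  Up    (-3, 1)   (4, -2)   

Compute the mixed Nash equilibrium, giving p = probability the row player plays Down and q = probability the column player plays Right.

The column player's indifference between Right and Left determines the row player's mixing probability p:
  the column player's payoff to Right: p·(-2) + (1−p)·1 = -3p + 1
  the column player's payoff to Left: p·5 + (1−p)·(-2) = 7p - 2
  -3p + 1 = 7p - 2  ⇒  -10p = -3  ⇒  p = 3/10.
The row player's indifference between Down and Up determines the column player's mixing probability q:
  the row player's payoff to Down: q·5 + (1−q)·(-2) = 7q - 2
  the row player's payoff to Up: q·(-3) + (1−q)·4 = -7q + 4
  7q - 2 = -7q + 4  ⇒  14q = 6  ⇒  q = 3/7.

p = 3/10, q = 3/7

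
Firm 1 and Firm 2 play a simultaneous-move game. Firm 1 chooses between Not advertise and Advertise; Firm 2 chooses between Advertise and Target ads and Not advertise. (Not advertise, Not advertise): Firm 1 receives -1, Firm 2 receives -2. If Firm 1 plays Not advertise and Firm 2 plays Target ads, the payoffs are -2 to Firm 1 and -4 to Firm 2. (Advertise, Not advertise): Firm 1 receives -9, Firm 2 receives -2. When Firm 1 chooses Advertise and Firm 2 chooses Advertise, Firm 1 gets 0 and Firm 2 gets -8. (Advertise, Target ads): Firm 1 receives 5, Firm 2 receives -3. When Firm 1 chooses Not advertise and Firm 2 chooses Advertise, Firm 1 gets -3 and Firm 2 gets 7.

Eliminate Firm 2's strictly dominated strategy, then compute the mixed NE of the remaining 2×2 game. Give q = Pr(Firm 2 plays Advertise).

q = 8/11

Firm 2's strategy Target ads is strictly dominated by Not advertise: -2 > -4 and -2 > -3. Eliminate Target ads.
Firm 2's mix must leave Firm 1 indifferent between Not advertise and Advertise.
  Firm 1's expected payoff from Not advertise: q·(-3) + (1−q)·(-1) = -2q - 1
  Firm 1's expected payoff from Advertise: q·0 + (1−q)·(-9) = 9q - 9
  -2q - 1 = 9q - 9  ⇒  -11q = -8  ⇒  q = 8/11.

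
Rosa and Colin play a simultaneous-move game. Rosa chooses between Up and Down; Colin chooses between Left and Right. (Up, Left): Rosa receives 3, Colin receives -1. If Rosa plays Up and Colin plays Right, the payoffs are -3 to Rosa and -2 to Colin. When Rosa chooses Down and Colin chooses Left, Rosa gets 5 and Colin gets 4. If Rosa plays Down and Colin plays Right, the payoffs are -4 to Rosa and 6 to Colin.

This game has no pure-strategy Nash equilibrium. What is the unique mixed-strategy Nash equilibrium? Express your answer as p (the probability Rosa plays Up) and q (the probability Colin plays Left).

Colin's indifference between Left and Right determines Rosa's mixing probability p:
  Colin's payoff from Left: p·(-1) + (1−p)·4 = -5p + 4
  Colin's payoff from Right: p·(-2) + (1−p)·6 = -8p + 6
  -5p + 4 = -8p + 6  ⇒  3p = 2  ⇒  p = 2/3.
Set Rosa's expected payoff from Up equal to that from Down:
  Rosa's payoff to Up: q·3 + (1−q)·(-3) = 6q - 3
  Rosa's payoff to Down: q·5 + (1−q)·(-4) = 9q - 4
  6q - 3 = 9q - 4  ⇒  -3q = -1  ⇒  q = 1/3.

p = 2/3, q = 1/3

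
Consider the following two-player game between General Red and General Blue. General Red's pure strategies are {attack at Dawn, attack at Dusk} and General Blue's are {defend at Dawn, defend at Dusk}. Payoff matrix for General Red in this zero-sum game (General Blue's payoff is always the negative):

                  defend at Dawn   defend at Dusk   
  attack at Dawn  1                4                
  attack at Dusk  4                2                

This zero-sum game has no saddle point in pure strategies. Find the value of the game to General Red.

v = 14/5

General Blue's mix must leave General Red indifferent between attack at Dawn and attack at Dusk.
  General Red's expected payoff from attack at Dawn: q·1 + (1−q)·4 = -3q + 4
  General Red's expected payoff from attack at Dusk: q·4 + (1−q)·2 = 2q + 2
  -3q + 4 = 2q + 2  ⇒  -5q = -2  ⇒  q = 2/5.
The value is General Red's expected payoff against this mix (using attack at Dawn): (2/5)·1 + (3/5)·4 = 14/5.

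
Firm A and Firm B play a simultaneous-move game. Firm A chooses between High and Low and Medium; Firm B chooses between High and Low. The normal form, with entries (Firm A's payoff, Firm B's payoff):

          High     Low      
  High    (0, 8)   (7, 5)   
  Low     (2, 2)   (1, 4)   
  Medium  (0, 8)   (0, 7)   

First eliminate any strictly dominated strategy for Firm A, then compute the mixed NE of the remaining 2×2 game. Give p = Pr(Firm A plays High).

p = 2/5

Firm A's strategy Medium is strictly dominated by Low: 2 > 0 and 1 > 0. Eliminate Medium.
In a mixed equilibrium Firm B is indifferent between High and Low; this condition fixes p.
  Firm B's payoff from High: p·8 + (1−p)·2 = 6p + 2
  Firm B's payoff from Low: p·5 + (1−p)·4 = p + 4
  6p + 2 = p + 4  ⇒  5p = 2  ⇒  p = 2/5.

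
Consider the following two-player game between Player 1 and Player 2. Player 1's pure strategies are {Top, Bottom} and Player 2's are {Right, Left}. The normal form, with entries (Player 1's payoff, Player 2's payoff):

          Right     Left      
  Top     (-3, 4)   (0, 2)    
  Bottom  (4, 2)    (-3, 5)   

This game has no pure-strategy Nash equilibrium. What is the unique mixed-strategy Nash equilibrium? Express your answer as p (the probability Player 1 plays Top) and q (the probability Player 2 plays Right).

p = 3/5, q = 3/10

Player 2's indifference between Right and Left determines Player 1's mixing probability p:
  Player 2's payoff to Right: p·4 + (1−p)·2 = 2p + 2
  Player 2's payoff to Left: p·2 + (1−p)·5 = -3p + 5
  2p + 2 = -3p + 5  ⇒  5p = 3  ⇒  p = 3/5.
Set Player 1's expected payoff from Top equal to that from Bottom:
  Player 1's expected payoff from Top: q·(-3) + (1−q)·0 = -3q
  Player 1's expected payoff from Bottom: q·4 + (1−q)·(-3) = 7q - 3
  -3q = 7q - 3  ⇒  -10q = -3  ⇒  q = 3/10.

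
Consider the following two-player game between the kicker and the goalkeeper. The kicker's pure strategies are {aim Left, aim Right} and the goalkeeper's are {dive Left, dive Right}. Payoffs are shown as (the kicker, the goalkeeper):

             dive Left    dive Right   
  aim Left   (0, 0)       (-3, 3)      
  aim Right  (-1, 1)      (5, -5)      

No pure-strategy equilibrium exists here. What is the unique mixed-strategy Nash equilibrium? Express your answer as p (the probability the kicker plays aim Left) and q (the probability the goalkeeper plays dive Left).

The kicker's mix must leave the goalkeeper indifferent between dive Left and dive Right.
  the goalkeeper's expected payoff from dive Left: p·0 + (1−p)·1 = -p + 1
  the goalkeeper's expected payoff from dive Right: p·3 + (1−p)·(-5) = 8p - 5
  -p + 1 = 8p - 5  ⇒  -9p = -6  ⇒  p = 2/3.
In a mixed equilibrium the kicker is indifferent between aim Left and aim Right; this condition fixes q.
  the kicker's payoff to aim Left: q·0 + (1−q)·(-3) = 3q - 3
  the kicker's payoff to aim Right: q·(-1) + (1−q)·5 = -6q + 5
  3q - 3 = -6q + 5  ⇒  9q = 8  ⇒  q = 8/9.

p = 2/3, q = 8/9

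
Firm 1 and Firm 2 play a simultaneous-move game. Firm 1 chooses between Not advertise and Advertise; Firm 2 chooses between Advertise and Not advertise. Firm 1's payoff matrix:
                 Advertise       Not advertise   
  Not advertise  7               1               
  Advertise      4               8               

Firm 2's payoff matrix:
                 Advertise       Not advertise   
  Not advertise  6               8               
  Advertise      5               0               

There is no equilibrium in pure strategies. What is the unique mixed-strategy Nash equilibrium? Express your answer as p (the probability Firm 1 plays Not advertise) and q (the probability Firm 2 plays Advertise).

p = 5/7, q = 7/10

Set Firm 2's expected payoff from Advertise equal to that from Not advertise:
  Firm 2's payoff from Advertise: p·6 + (1−p)·5 = p + 5
  Firm 2's payoff from Not advertise: p·8 + (1−p)·0 = 8p
  p + 5 = 8p  ⇒  -7p = -5  ⇒  p = 5/7.
For Firm 1 to be willing to mix, Firm 1 must be indifferent between Not advertise and Advertise, which pins down Firm 2's mix.
  Firm 1's expected payoff from Not advertise: q·7 + (1−q)·1 = 6q + 1
  Firm 1's expected payoff from Advertise: q·4 + (1−q)·8 = -4q + 8
  6q + 1 = -4q + 8  ⇒  10q = 7  ⇒  q = 7/10.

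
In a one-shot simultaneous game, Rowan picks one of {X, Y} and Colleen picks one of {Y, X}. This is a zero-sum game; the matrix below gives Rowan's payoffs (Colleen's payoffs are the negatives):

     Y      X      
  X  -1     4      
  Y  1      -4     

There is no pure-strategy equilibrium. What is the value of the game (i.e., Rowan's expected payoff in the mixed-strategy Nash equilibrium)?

Set Rowan's expected payoff from X equal to that from Y:
  Rowan's payoff to X: q·(-1) + (1−q)·4 = -5q + 4
  Rowan's payoff to Y: q·1 + (1−q)·(-4) = 5q - 4
  -5q + 4 = 5q - 4  ⇒  -10q = -8  ⇒  q = 4/5.
The value is Rowan's expected payoff against this mix (using X): (4/5)·(-1) + (1/5)·4 = 0.

v = 0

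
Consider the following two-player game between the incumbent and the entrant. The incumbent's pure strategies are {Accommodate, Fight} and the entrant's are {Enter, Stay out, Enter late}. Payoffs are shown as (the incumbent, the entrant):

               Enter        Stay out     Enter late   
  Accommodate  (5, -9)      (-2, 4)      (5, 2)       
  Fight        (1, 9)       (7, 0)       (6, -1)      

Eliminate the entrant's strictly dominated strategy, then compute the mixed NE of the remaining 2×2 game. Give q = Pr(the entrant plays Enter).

The entrant's strategy Enter late is strictly dominated by Stay out: 4 > 2 and 0 > -1. Eliminate Enter late.
For the incumbent to be willing to mix, the incumbent must be indifferent between Accommodate and Fight, which pins down the entrant's mix.
  the incumbent's expected payoff from Accommodate: q·5 + (1−q)·(-2) = 7q - 2
  the incumbent's expected payoff from Fight: q·1 + (1−q)·7 = -6q + 7
  7q - 2 = -6q + 7  ⇒  13q = 9  ⇒  q = 9/13.

q = 9/13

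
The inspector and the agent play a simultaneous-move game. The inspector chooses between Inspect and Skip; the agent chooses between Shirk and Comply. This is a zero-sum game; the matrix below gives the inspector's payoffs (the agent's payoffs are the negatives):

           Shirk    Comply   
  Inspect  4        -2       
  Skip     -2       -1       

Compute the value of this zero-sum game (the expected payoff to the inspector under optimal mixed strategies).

The inspector's indifference between Inspect and Skip determines the agent's mixing probability q:
  the inspector's payoff from Inspect: q·4 + (1−q)·(-2) = 6q - 2
  the inspector's payoff from Skip: q·(-2) + (1−q)·(-1) = -q - 1
  6q - 2 = -q - 1  ⇒  7q = 1  ⇒  q = 1/7.
The value is the inspector's expected payoff against this mix (using Inspect): (1/7)·4 + (6/7)·(-2) = -8/7.

v = -8/7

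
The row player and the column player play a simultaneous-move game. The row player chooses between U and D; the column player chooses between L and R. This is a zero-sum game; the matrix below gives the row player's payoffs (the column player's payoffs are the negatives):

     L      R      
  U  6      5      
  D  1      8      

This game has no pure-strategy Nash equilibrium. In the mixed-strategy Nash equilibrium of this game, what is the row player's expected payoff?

43/8

For the row player to be willing to mix, the row player must be indifferent between U and D, which pins down the column player's mix.
  the row player's payoff from U: q·6 + (1−q)·5 = q + 5
  the row player's payoff from D: q·1 + (1−q)·8 = -7q + 8
  q + 5 = -7q + 8  ⇒  8q = 3  ⇒  q = 3/8.
At equilibrium the row player is indifferent across rows, so the row player's payoff equals the payoff from U: (3/8)·6 + (5/8)·5 = 43/8.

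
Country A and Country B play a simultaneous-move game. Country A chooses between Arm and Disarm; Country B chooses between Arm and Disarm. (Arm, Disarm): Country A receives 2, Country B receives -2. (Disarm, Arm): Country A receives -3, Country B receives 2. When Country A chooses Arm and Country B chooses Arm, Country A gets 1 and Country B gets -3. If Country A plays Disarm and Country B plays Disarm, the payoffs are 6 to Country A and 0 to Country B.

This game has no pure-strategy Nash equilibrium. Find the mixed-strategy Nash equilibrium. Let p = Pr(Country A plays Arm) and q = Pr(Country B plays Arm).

p = 2/3, q = 1/2

For Country B to be willing to mix, Country B must be indifferent between Arm and Disarm, which pins down Country A's mix.
  Country B's expected payoff from Arm: p·(-3) + (1−p)·2 = -5p + 2
  Country B's expected payoff from Disarm: p·(-2) + (1−p)·0 = -2p
  -5p + 2 = -2p  ⇒  -3p = -2  ⇒  p = 2/3.
Country B's mix must leave Country A indifferent between Arm and Disarm.
  Country A's payoff to Arm: q·1 + (1−q)·2 = -q + 2
  Country A's payoff to Disarm: q·(-3) + (1−q)·6 = -9q + 6
  -q + 2 = -9q + 6  ⇒  8q = 4  ⇒  q = 1/2.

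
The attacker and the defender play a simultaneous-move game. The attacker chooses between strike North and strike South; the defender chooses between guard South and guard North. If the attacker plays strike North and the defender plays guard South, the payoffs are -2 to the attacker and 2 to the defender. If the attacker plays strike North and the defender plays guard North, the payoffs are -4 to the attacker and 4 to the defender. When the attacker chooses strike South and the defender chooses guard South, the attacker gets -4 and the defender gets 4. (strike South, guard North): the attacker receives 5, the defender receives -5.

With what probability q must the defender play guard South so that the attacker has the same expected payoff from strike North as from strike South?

q = 9/11

The defender's mix must leave the attacker indifferent between strike North and strike South.
  the attacker's payoff to strike North: q·(-2) + (1−q)·(-4) = 2q - 4
  the attacker's payoff to strike South: q·(-4) + (1−q)·5 = -9q + 5
  2q - 4 = -9q + 5  ⇒  11q = 9  ⇒  q = 9/11.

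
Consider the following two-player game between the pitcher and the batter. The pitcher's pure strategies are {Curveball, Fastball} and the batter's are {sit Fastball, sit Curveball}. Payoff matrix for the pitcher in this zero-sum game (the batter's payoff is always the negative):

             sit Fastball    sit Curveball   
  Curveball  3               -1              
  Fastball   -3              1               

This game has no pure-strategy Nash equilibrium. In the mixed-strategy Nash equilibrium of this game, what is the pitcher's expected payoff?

The batter's mix must leave the pitcher indifferent between Curveball and Fastball.
  the pitcher's payoff to Curveball: q·3 + (1−q)·(-1) = 4q - 1
  the pitcher's payoff to Fastball: q·(-3) + (1−q)·1 = -4q + 1
  4q - 1 = -4q + 1  ⇒  8q = 2  ⇒  q = 1/4.
At equilibrium the pitcher is indifferent across rows, so the pitcher's payoff equals the payoff from Curveball: (1/4)·3 + (3/4)·(-1) = 0.

0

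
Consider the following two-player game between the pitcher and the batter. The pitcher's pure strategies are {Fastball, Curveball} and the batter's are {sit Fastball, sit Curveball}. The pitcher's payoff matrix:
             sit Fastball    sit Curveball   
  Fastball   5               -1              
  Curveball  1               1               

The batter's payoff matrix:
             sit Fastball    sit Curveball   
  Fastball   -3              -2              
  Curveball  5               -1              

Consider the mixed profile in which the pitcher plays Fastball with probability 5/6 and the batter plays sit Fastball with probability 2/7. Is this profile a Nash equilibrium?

Given the pitcher's mix p = 5/6, the batter's payoff from sit Fastball is -5/3 but from sit Curveball is -11/6. The batter strictly prefers sit Fastball, so the batter would not mix.
So the proposed profile is not a Nash equilibrium.

No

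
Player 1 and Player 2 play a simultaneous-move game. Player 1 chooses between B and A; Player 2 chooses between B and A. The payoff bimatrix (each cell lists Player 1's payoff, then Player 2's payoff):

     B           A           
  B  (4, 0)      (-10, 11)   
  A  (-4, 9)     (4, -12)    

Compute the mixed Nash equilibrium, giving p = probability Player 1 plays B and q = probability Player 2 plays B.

p = 21/32, q = 7/11

Player 2's indifference between B and A determines Player 1's mixing probability p:
  Player 2's payoff to B: p·0 + (1−p)·9 = -9p + 9
  Player 2's payoff to A: p·11 + (1−p)·(-12) = 23p - 12
  -9p + 9 = 23p - 12  ⇒  -32p = -21  ⇒  p = 21/32.
Set Player 1's expected payoff from B equal to that from A:
  Player 1's payoff from B: q·4 + (1−q)·(-10) = 14q - 10
  Player 1's payoff from A: q·(-4) + (1−q)·4 = -8q + 4
  14q - 10 = -8q + 4  ⇒  22q = 14  ⇒  q = 7/11.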